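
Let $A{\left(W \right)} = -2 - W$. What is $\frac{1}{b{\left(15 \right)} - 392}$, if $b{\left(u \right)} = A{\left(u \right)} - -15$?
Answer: $- \frac{1}{394} \approx -0.0025381$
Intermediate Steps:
$b{\left(u \right)} = 13 - u$ ($b{\left(u \right)} = \left(-2 - u\right) - -15 = \left(-2 - u\right) + 15 = 13 - u$)
$\frac{1}{b{\left(15 \right)} - 392} = \frac{1}{\left(13 - 15\right) - 392} = \frac{1}{-2 - 392} = \frac{1}{-394} = - \frac{1}{394}$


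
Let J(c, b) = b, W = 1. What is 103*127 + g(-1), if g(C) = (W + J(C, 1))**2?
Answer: 13085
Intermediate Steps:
g(C) = 4 (g(C) = (1 + 1)**2 = 2**2 = 4)
103*127 + g(-1) = 103*127 + 4 = 13081 + 4 = 13085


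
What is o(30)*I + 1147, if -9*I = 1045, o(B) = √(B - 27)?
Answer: 1147 - 1045*√3/9 ≈ 945.89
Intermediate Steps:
o(B) = √(-27 + B)
I = -1045/9 (I = -⅑*1045 = -1045/9 ≈ -116.11)
o(30)*I + 1147 = √(-27 + 30)*(-1045/9) + 1147 = √3*(-1045/9) + 1147 = -1045*√3/9 + 1147 = 1147 - 1045*√3/9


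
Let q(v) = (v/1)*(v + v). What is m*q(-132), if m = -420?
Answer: -14636160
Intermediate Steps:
q(v) = 2*v² (q(v) = (v*1)*(2*v) = v*(2*v) = 2*v²)
m*q(-132) = -840*(-132)² = -840*17424 = -420*34848 = -14636160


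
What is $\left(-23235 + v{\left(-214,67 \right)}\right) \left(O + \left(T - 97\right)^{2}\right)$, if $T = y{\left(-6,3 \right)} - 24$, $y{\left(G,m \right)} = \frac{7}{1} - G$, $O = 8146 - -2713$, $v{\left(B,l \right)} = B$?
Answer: $-528141827$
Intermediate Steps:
$O = 10859$ ($O = 8146 + 2713 = 10859$)
$y{\left(G,m \right)} = 7 - G$ ($y{\left(G,m \right)} = 7 \cdot 1 - G = 7 - G$)
$T = -11$ ($T = \left(7 - -6\right) - 24 = \left(7 + 6\right) - 24 = 13 - 24 = -11$)
$\left(-23235 + v{\left(-214,67 \right)}\right) \left(O + \left(T - 97\right)^{2}\right) = \left(-23235 - 214\right) \left(10859 + \left(-11 - 97\right)^{2}\right) = - 23449 \left(10859 + \left(-108\right)^{2}\right) = - 23449 \left(10859 + 11664\right) = \left(-23449\right) 22523 = -528141827$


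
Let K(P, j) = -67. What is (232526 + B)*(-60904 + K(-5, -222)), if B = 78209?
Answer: -18945823685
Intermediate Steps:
(232526 + B)*(-60904 + K(-5, -222)) = (232526 + 78209)*(-60904 - 67) = 310735*(-60971) = -18945823685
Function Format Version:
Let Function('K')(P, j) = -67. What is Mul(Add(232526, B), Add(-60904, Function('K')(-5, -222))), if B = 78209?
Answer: -18945823685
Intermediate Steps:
Mul(Add(232526, B), Add(-60904, Function('K')(-5, -222))) = Mul(Add(232526, 78209), Add(-60904, -67)) = Mul(310735, -60971) = -18945823685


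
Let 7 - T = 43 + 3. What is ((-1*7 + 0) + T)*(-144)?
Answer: 6624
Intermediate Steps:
T = -39 (T = 7 - (43 + 3) = 7 - 1*46 = 7 - 46 = -39)
((-1*7 + 0) + T)*(-144) = ((-1*7 + 0) - 39)*(-144) = ((-7 + 0) - 39)*(-144) = (-7 - 39)*(-144) = -46*(-144) = 6624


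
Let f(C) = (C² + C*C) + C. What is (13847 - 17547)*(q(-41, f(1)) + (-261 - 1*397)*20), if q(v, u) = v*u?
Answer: 49147100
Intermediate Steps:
f(C) = C + 2*C² (f(C) = (C² + C²) + C = 2*C² + C = C + 2*C²)
q(v, u) = u*v
(13847 - 17547)*(q(-41, f(1)) + (-261 - 1*397)*20) = (13847 - 17547)*((1*(1 + 2*1))*(-41) + (-261 - 1*397)*20) = -3700*((1*(1 + 2))*(-41) + (-261 - 397)*20) = -3700*((1*3)*(-41) - 658*20) = -3700*(3*(-41) - 13160) = -3700*(-123 - 13160) = -3700*(-13283) = 49147100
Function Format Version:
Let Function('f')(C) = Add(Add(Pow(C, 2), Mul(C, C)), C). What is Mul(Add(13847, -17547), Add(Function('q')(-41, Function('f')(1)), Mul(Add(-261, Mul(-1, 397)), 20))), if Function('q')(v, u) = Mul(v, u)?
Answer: 49147100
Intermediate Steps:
Function('f')(C) = Add(C, Mul(2, Pow(C, 2))) (Function('f')(C) = Add(Add(Pow(C, 2), Pow(C, 2)), C) = Add(Mul(2, Pow(C, 2)), C) = Add(C, Mul(2, Pow(C, 2))))
Function('q')(v, u) = Mul(u, v)
Mul(Add(13847, -17547), Add(Function('q')(-41, Function('f')(1)), Mul(Add(-261, Mul(-1, 397)), 20))) = Mul(Add(13847, -17547), Add(Mul(Mul(1, Add(1, Mul(2, 1))), -41), Mul(Add(-261, Mul(-1, 397)), 20))) = Mul(-3700, Add(Mul(Mul(1, Add(1, 2)), -41), Mul(Add(-261, -397), 20))) = Mul(-3700, Add(Mul(Mul(1, 3), -41), Mul(-658, 20))) = Mul(-3700, Add(Mul(3, -41), -13160)) = Mul(-3700, Add(-123, -13160)) = Mul(-3700, -13283) = 49147100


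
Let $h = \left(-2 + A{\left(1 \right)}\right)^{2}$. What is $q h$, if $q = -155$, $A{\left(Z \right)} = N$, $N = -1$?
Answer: $-1395$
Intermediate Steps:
$A{\left(Z \right)} = -1$
$h = 9$ ($h = \left(-2 - 1\right)^{2} = \left(-3\right)^{2} = 9$)
$q h = \left(-155\right) 9 = -1395$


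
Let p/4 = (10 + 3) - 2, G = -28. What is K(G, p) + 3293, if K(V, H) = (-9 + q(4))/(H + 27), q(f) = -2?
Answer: 233792/71 ≈ 3292.8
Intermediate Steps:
p = 44 (p = 4*((10 + 3) - 2) = 4*(13 - 2) = 4*11 = 44)
K(V, H) = -11/(27 + H) (K(V, H) = (-9 - 2)/(H + 27) = -11/(27 + H))
K(G, p) + 3293 = -11/(27 + 44) + 3293 = -11/71 + 3293 = 233792/71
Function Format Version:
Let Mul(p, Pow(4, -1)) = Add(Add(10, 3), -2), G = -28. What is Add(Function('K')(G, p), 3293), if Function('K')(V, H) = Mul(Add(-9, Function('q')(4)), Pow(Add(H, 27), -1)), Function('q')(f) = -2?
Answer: Rational(233792, 71) ≈ 3292.8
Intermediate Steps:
p = 44 (p = Mul(4, Add(Add(10, 3), -2)) = Mul(4, Add(13, -2)) = Mul(4, 11) = 44)
Function('K')(V, H) = Mul(-11, Pow(Add(27, H), -1)) (Function('K')(V, H) = Mul(Add(-9, -2), Pow(Add(H, 27), -1)) = Mul(-11, Pow(Add(27, H), -1)))
Add(Function('K')(G, p), 3293) = Add(Mul(-11, Pow(Add(27, 44), -1)), 3293) = Add(Mul(-11, Pow(71, -1)), 3293) = Add(Mul(-11, Rational(1, 71)), 3293) = Add(Rational(-11, 71), 3293) = Rational(233792, 71)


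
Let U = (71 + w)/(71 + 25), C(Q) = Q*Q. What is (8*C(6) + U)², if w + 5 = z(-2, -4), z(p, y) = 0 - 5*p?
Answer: 48038761/576 ≈ 83401.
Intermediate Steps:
z(p, y) = -5*p
w = 5 (w = -5 - 5*(-2) = -5 + 10 = 5)
C(Q) = Q²
U = 19/24 (U = (71 + 5)/(71 + 25) = 76/96 = 76*(1/96) = 19/24 ≈ 0.79167)
(8*C(6) + U)² = (8*6² + 19/24)² = (8*36 + 19/24)² = (288 + 19/24)² = (6931/24)² = 48038761/576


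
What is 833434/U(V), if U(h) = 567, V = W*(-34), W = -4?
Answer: 119062/81 ≈ 1469.9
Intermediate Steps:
V = 136 (V = -4*(-34) = 136)
833434/U(V) = 833434/567 = 833434*(1/567) = 119062/81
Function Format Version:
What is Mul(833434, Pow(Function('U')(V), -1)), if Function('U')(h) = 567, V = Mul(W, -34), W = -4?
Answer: Rational(119062, 81) ≈ 1469.9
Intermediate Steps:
V = 136 (V = Mul(-4, -34) = 136)
Mul(833434, Pow(Function('U')(V), -1)) = Mul(833434, Pow(567, -1)) = Mul(833434, Rational(1, 567)) = Rational(119062, 81)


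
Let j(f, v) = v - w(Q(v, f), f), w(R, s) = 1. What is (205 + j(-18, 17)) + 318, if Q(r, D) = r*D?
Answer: 539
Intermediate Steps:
Q(r, D) = D*r
j(f, v) = -1 + v (j(f, v) = v - 1*1 = v - 1 = -1 + v)
(205 + j(-18, 17)) + 318 = (205 + (-1 + 17)) + 318 = (205 + 16) + 318 = 221 + 318 = 539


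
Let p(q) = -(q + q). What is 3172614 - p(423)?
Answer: 3173460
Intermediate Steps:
p(q) = -2*q
3172614 - p(423) = 3172614 - (-2)*423 = 3172614 - 1*(-846) = 3172614 + 846 = 3173460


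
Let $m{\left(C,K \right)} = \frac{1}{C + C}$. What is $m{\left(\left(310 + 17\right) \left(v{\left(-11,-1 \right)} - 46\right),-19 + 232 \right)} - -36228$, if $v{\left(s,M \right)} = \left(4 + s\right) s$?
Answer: $\frac{734486473}{20274} \approx 36228.0$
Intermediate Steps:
$v{\left(s,M \right)} = s \left(4 + s\right)$
$m{\left(C,K \right)} = \frac{1}{2 C}$
$m{\left(\left(310 + 17\right) \left(v{\left(-11,-1 \right)} - 46\right),-19 + 232 \right)} - -36228 = \frac{1}{2 \left(310 + 17\right) \left(- 11 \left(4 - 11\right) - 46\right)} - -36228 = \frac{1}{2 \cdot 327 \left(\left(-11\right) \left(-7\right) - 46\right)} + 36228 = \frac{1}{2 \cdot 327 \left(77 - 46\right)} + 36228 = \frac{1}{2 \cdot 327 \cdot 31} + 36228 = \frac{1}{2 \cdot 10137} + 36228 = \frac{1}{2} \cdot \frac{1}{10137} + 36228 = \frac{1}{20274} + 36228 = \frac{734486473}{20274}$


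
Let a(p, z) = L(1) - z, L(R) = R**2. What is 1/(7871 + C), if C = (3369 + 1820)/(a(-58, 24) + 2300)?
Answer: 2277/17927456 ≈ 0.00012701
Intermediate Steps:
a(p, z) = 1 - z (a(p, z) = 1**2 - z = 1 - z)
C = 5189/2277 (C = (3369 + 1820)/((1 - 1*24) + 2300) = 5189/((1 - 24) + 2300) = 5189/(-23 + 2300) = 5189/2277 ≈ 2.2789)
1/(7871 + C) = 1/(7871 + 5189/2277) = 1/(17927456/2277) = 2277/17927456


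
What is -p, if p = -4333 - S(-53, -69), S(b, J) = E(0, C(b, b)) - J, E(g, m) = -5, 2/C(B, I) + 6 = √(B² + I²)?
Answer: 4397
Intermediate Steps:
C(B, I) = 2/(-6 + √(B² + I²))
S(b, J) = -5 - J
p = -4397 (p = -4333 - (-5 - 1*(-69)) = -4333 - (-5 + 69) = -4333 - 1*64 = -4333 - 64 = -4397)
-p = -1*(-4397) = 4397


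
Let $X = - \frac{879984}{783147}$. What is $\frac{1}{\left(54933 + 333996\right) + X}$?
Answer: $\frac{261049}{101529233193} \approx 2.5712 \cdot 10^{-6}$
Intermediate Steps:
$X = - \frac{293328}{261049}$ ($X = \left(-879984\right) \frac{1}{783147} = - \frac{293328}{261049} \approx -1.1237$)
$\frac{1}{\left(54933 + 333996\right) + X} = \frac{1}{\left(54933 + 333996\right) - \frac{293328}{261049}} = \frac{1}{388929 - \frac{293328}{261049}} = \frac{1}{\frac{101529233193}{261049}} = \frac{261049}{101529233193}$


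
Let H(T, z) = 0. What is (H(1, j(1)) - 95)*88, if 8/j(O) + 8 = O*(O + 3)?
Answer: -8360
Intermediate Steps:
j(O) = 8/(-8 + O*(3 + O)) (j(O) = 8/(-8 + O*(O + 3)) = 8/(-8 + O*(3 + O)))
(H(1, j(1)) - 95)*88 = (0 - 95)*88 = -95*88 = -8360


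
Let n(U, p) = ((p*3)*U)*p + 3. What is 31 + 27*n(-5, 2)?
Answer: -1508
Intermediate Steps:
n(U, p) = 3 + 3*U*p**2 (n(U, p) = ((3*p)*U)*p + 3 = (3*U*p)*p + 3 = 3*U*p**2 + 3 = 3 + 3*U*p**2)
31 + 27*n(-5, 2) = 31 + 27*(3 + 3*(-5)*2**2) = 31 + 27*(3 + 3*(-5)*4) = 31 + 27*(3 - 60) = 31 + 27*(-57) = 31 - 1539 = -1508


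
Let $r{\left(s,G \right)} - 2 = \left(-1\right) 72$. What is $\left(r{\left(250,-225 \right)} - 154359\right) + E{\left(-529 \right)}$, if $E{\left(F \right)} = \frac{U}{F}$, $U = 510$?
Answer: $- \frac{81693451}{529} \approx -1.5443 \cdot 10^{5}$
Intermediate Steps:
$r{\left(s,G \right)} = -70$ ($r{\left(s,G \right)} = 2 - 72 = -70$)
$E{\left(F \right)} = \frac{510}{F}$
$\left(r{\left(250,-225 \right)} - 154359\right) + E{\left(-529 \right)} = \left(-70 - 154359\right) + \frac{510}{-529} = -154429 + 510 \left(- \frac{1}{529}\right) = -154429 - \frac{510}{529} = - \frac{81693451}{529}$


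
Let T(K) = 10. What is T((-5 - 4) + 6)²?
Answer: 100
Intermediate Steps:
T((-5 - 4) + 6)² = 10² = 100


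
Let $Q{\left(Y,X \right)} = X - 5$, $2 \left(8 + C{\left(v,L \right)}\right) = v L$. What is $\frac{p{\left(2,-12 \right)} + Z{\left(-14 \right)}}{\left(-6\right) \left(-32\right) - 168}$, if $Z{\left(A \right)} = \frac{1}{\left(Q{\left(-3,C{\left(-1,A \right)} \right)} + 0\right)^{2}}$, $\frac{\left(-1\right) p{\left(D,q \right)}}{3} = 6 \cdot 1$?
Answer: $- \frac{647}{864} \approx -0.74884$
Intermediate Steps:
$C{\left(v,L \right)} = -8 + \frac{L v}{2}$ ($C{\left(v,L \right)} = -8 + \frac{v L}{2} = -8 + \frac{L v}{2}$)
$Q{\left(Y,X \right)} = -5 + X$
$p{\left(D,q \right)} = -18$ ($p{\left(D,q \right)} = - 3 \cdot 6 \cdot 1 = \left(-3\right) 6 = -18$)
$Z{\left(A \right)} = \frac{1}{\left(-13 - \frac{A}{2}\right)^{2}}$ ($Z{\left(A \right)} = \frac{1}{\left(\left(-5 + \left(-8 + \frac{1}{2} A \left(-1\right)\right)\right) + 0\right)^{2}} = \frac{1}{\left(\left(-5 - \left(8 + \frac{A}{2}\right)\right) + 0\right)^{2}} = \frac{1}{\left(\left(-13 - \frac{A}{2}\right) + 0\right)^{2}} = \frac{1}{\left(-13 - \frac{A}{2}\right)^{2}}$)
$\frac{p{\left(2,-12 \right)} + Z{\left(-14 \right)}}{\left(-6\right) \left(-32\right) - 168} = \frac{-18 + \frac{4}{\left(26 - 14\right)^{2}}}{\left(-6\right) \left(-32\right) - 168} = \frac{-18 + \frac{4}{144}}{192 - 168} = \frac{-18 + 4 \cdot \frac{1}{144}}{24} = \left(-18 + \frac{1}{36}\right) \frac{1}{24} = \left(- \frac{647}{36}\right) \frac{1}{24} = - \frac{647}{864}$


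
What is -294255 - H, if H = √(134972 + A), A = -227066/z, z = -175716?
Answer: -294255 - √115762516014858/29286 ≈ -2.9462e+5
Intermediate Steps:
A = 113533/87858 (A = -227066/(-175716) = -227066*(-1/175716) = 113533/87858 ≈ 1.2922)
H = √115762516014858/29286 (H = √(134972 + 113533/87858) = √(11858483509/87858) = √115762516014858/29286 ≈ 367.39)
-294255 - H = -294255 - √115762516014858/29286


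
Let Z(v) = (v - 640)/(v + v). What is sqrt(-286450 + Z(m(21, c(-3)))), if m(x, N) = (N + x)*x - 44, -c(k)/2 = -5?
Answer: I*sqrt(422168904262)/1214 ≈ 535.21*I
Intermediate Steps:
c(k) = 10 (c(k) = -2*(-5) = 10)
m(x, N) = -44 + x*(N + x) (m(x, N) = x*(N + x) - 44 = -44 + x*(N + x))
Z(v) = (-640 + v)/(2*v) (Z(v) = (-640 + v)/((2*v)) = (-640 + v)*(1/(2*v)) = (-640 + v)/(2*v))
sqrt(-286450 + Z(m(21, c(-3)))) = sqrt(-286450 + (-640 + (-44 + 21**2 + 10*21))/(2*(-44 + 21**2 + 10*21))) = sqrt(-286450 + (-640 + (-44 + 441 + 210))/(2*(-44 + 441 + 210))) = sqrt(-286450 + (1/2)*(-640 + 607)/607) = sqrt(-286450 + (1/2)*(1/607)*(-33)) = sqrt(-286450 - 33/1214) = sqrt(-347750333/1214) = I*sqrt(422168904262)/1214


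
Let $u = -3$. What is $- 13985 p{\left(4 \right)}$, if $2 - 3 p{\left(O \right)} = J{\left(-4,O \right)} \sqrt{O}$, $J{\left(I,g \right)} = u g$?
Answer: $- \frac{363610}{3} \approx -1.212 \cdot 10^{5}$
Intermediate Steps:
$J{\left(I,g \right)} = - 3 g$
$p{\left(O \right)} = \frac{2}{3} + O^{\frac{3}{2}}$ ($p{\left(O \right)} = \frac{2}{3} - \frac{- 3 O \sqrt{O}}{3} = \frac{2}{3} - \frac{\left(-3\right) O^{\frac{3}{2}}}{3} = \frac{2}{3} + O^{\frac{3}{2}}$)
$- 13985 p{\left(4 \right)} = - 13985 \left(\frac{2}{3} + 4^{\frac{3}{2}}\right) = - 13985 \left(\frac{2}{3} + 8\right) = \left(-13985\right) \frac{26}{3} = - \frac{363610}{3}$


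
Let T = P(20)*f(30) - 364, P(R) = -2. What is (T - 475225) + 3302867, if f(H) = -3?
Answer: 2827284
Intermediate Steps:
T = -358 (T = -2*(-3) - 364 = 6 - 364 = -358)
(T - 475225) + 3302867 = (-358 - 475225) + 3302867 = -475583 + 3302867 = 2827284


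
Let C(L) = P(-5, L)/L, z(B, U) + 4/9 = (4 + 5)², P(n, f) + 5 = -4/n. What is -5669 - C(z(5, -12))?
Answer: -20549936/3625 ≈ -5668.9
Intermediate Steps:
P(n, f) = -5 - 4/n
z(B, U) = 725/9 (z(B, U) = -4/9 + (4 + 5)² = -4/9 + 9² = -4/9 + 81 = 725/9)
C(L) = -21/(5*L) (C(L) = (-5 - 4/(-5))/L = (-5 - 4*(-⅕))/L = (-5 + ⅘)/L = -21/(5*L))
-5669 - C(z(5, -12)) = -5669 - (-21)/(5*725/9) = -5669 - (-21)*9/(5*725) = -5669 - 1*(-189/3625) = -5669 + 189/3625 = -20549936/3625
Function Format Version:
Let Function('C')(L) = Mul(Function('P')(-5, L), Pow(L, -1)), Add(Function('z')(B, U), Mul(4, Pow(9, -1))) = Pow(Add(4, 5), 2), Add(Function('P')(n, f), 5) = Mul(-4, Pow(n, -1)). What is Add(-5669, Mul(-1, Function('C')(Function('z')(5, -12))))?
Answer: Rational(-20549936, 3625) ≈ -5668.9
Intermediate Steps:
Function('P')(n, f) = Add(-5, Mul(-4, Pow(n, -1)))
Function('z')(B, U) = Rational(725, 9) (Function('z')(B, U) = Add(Rational(-4, 9), Pow(Add(4, 5), 2)) = Add(Rational(-4, 9), Pow(9, 2)) = Add(Rational(-4, 9), 81) = Rational(725, 9))
Function('C')(L) = Mul(Rational(-21, 5), Pow(L, -1)) (Function('C')(L) = Mul(Add(-5, Mul(-4, Pow(-5, -1))), Pow(L, -1)) = Mul(Add(-5, Mul(-4, Rational(-1, 5))), Pow(L, -1)) = Mul(Add(-5, Rational(4, 5)), Pow(L, -1)) = Mul(Rational(-21, 5), Pow(L, -1)))
Add(-5669, Mul(-1, Function('C')(Function('z')(5, -12)))) = Add(-5669, Mul(-1, Mul(Rational(-21, 5), Pow(Rational(725, 9), -1)))) = Add(-5669, Mul(-1, Mul(Rational(-21, 5), Rational(9, 725)))) = Add(-5669, Mul(-1, Rational(-189, 3625))) = Add(-5669, Rational(189, 3625)) = Rational(-20549936, 3625)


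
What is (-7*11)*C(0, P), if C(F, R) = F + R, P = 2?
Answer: -154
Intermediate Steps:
(-7*11)*C(0, P) = (-7*11)*(0 + 2) = -77*2 = -154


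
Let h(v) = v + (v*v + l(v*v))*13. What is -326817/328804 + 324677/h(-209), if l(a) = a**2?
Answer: -8106574071822421/8155968271583748 ≈ -0.99394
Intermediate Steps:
h(v) = v + 13*v**2 + 13*v**4 (h(v) = v + (v*v + (v*v)**2)*13 = v + (v**2 + (v**2)**2)*13 = v + (v**2 + v**4)*13 = v + (13*v**2 + 13*v**4) = v + 13*v**2 + 13*v**4)
-326817/328804 + 324677/h(-209) = -326817/328804 + 324677/((-209*(1 + 13*(-209) + 13*(-209)**3))) = -326817*1/328804 + 324677/((-209*(1 - 2717 + 13*(-9129329)))) = -326817/328804 + 324677/((-209*(1 - 2717 - 118681277))) = -326817/328804 + 324677/((-209*(-118683993))) = -326817/328804 + 324677/24804954537 = -8106574071822421/8155968271583748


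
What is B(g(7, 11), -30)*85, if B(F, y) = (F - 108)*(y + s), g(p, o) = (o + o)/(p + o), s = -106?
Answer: 11109160/9 ≈ 1.2344e+6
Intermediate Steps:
g(p, o) = 2*o/(o + p) (g(p, o) = (2*o)/(o + p) = 2*o/(o + p))
B(F, y) = (-108 + F)*(-106 + y) (B(F, y) = (F - 108)*(y - 106) = (-108 + F)*(-106 + y))
B(g(7, 11), -30)*85 = (11448 - 108*(-30) - 212*11/(11 + 7) + (2*11/(11 + 7))*(-30))*85 = (11448 + 3240 - 212*11/18 + (2*11/18)*(-30))*85 = (11448 + 3240 - 212*11/18 + (2*11*(1/18))*(-30))*85 = (11448 + 3240 - 106*11/9 + (11/9)*(-30))*85 = (11448 + 3240 - 1166/9 - 110/3)*85 = (130696/9)*85 = 11109160/9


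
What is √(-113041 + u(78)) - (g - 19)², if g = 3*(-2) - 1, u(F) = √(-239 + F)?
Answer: -676 + √(-113041 + I*√161) ≈ -675.98 + 336.22*I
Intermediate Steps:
g = -7 (g = -6 - 1 = -7)
√(-113041 + u(78)) - (g - 19)² = √(-113041 + √(-239 + 78)) - (-7 - 19)² = √(-113041 + √(-161)) - 1*(-26)² = √(-113041 + I*√161) - 1*676 = √(-113041 + I*√161) - 676 = -676 + √(-113041 + I*√161)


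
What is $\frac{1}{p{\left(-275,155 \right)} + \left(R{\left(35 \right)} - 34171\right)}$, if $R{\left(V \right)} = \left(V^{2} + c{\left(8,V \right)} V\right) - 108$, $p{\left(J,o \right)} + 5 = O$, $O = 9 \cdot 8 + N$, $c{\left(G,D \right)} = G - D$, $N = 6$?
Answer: $- \frac{1}{33926} \approx -2.9476 \cdot 10^{-5}$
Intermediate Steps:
$O = 78$ ($O = 9 \cdot 8 + 6 = 72 + 6 = 78$)
$p{\left(J,o \right)} = 73$ ($p{\left(J,o \right)} = -5 + 78 = 73$)
$R{\left(V \right)} = -108 + V^{2} + V \left(8 - V\right)$ ($R{\left(V \right)} = \left(V^{2} + \left(8 - V\right) V\right) - 108 = \left(V^{2} + V \left(8 - V\right)\right) - 108 = -108 + V^{2} + V \left(8 - V\right)$)
$\frac{1}{p{\left(-275,155 \right)} + \left(R{\left(35 \right)} - 34171\right)} = \frac{1}{73 + \left(\left(-108 + 8 \cdot 35\right) - 34171\right)} = \frac{1}{73 + \left(\left(-108 + 280\right) - 34171\right)} = \frac{1}{73 + \left(172 - 34171\right)} = \frac{1}{73 - 33999} = \frac{1}{-33926} = - \frac{1}{33926}$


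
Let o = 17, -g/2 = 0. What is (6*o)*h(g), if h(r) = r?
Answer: 0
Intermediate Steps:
g = 0 (g = -2*0 = 0)
(6*o)*h(g) = (6*17)*0 = 102*0 = 0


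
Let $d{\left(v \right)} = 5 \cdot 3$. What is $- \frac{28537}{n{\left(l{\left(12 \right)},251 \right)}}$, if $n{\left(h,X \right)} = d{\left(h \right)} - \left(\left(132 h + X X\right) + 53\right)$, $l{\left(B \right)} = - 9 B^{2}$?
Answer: $- \frac{28537}{108033} \approx -0.26415$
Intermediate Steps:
$d{\left(v \right)} = 15$
$n{\left(h,X \right)} = -38 - X^{2} - 132 h$ ($n{\left(h,X \right)} = 15 - \left(\left(132 h + X X\right) + 53\right) = 15 - \left(\left(132 h + X^{2}\right) + 53\right) = 15 - \left(\left(X^{2} + 132 h\right) + 53\right) = 15 - \left(53 + X^{2} + 132 h\right) = -38 - X^{2} - 132 h$)
$- \frac{28537}{n{\left(l{\left(12 \right)},251 \right)}} = - \frac{28537}{-38 - 251^{2} - 132 \left(- 9 \cdot 12^{2}\right)} = - \frac{28537}{-38 - 63001 - 132 \left(\left(-9\right) 144\right)} = - \frac{28537}{-38 - 63001 - -171072} = - \frac{28537}{-38 - 63001 + 171072} = - \frac{28537}{108033}$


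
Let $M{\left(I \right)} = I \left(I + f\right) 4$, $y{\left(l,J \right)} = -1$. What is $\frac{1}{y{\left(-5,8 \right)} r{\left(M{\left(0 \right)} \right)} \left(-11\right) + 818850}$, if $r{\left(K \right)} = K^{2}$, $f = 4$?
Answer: $\frac{1}{818850} \approx 1.2212 \cdot 10^{-6}$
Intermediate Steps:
$M{\left(I \right)} = 4 I \left(4 + I\right)$ ($M{\left(I \right)} = I \left(I + 4\right) 4 = I \left(4 + I\right) 4 = 4 I \left(4 + I\right)$)
$\frac{1}{y{\left(-5,8 \right)} r{\left(M{\left(0 \right)} \right)} \left(-11\right) + 818850} = \frac{1}{- \left(4 \cdot 0 \left(4 + 0\right)\right)^{2} \left(-11\right) + 818850} = \frac{1}{- \left(4 \cdot 0 \cdot 4\right)^{2} \left(-11\right) + 818850} = \frac{1}{- 0^{2} \left(-11\right) + 818850} = \frac{1}{\left(-1\right) 0 \left(-11\right) + 818850} = \frac{1}{0 \left(-11\right) + 818850} = \frac{1}{0 + 818850} = \frac{1}{818850}$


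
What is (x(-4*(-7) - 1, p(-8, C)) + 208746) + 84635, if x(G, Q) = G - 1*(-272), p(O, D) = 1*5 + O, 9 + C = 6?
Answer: 293680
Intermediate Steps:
C = -3 (C = -9 + 6 = -3)
p(O, D) = 5 + O
x(G, Q) = 272 + G (x(G, Q) = G + 272 = 272 + G)
(x(-4*(-7) - 1, p(-8, C)) + 208746) + 84635 = ((272 + (-4*(-7) - 1)) + 208746) + 84635 = ((272 + (28 - 1)) + 208746) + 84635 = ((272 + 27) + 208746) + 84635 = (299 + 208746) + 84635 = 209045 + 84635 = 293680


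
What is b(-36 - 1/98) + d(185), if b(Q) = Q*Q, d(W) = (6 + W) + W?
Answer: 16064945/9604 ≈ 1672.7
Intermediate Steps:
d(W) = 6 + 2*W
b(Q) = Q²
b(-36 - 1/98) + d(185) = (-36 - 1/98)² + (6 + 2*185) = (-36 - 1*1/98)² + (6 + 370) = (-36 - 1/98)² + 376 = (-3529/98)² + 376 = 12453841/9604 + 376 = 16064945/9604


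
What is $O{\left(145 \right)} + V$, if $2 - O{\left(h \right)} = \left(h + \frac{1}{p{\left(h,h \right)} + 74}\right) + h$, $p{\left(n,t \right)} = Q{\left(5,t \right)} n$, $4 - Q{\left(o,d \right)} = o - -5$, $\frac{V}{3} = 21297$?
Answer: $\frac{50627989}{796} \approx 63603.0$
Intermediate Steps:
$V = 63891$ ($V = 3 \cdot 21297 = 63891$)
$Q{\left(o,d \right)} = -1 - o$ ($Q{\left(o,d \right)} = 4 - \left(o - -5\right) = 4 - \left(o + 5\right) = 4 - \left(5 + o\right) = -1 - o$)
$p{\left(n,t \right)} = - 6 n$ ($p{\left(n,t \right)} = \left(-1 - 5\right) n = - 6 n$)
$O{\left(h \right)} = 2 - \frac{1}{74 - 6 h} - 2 h$ ($O{\left(h \right)} = 2 - \left(\left(h + \frac{1}{- 6 h + 74}\right) + h\right) = 2 - \left(\left(h + \frac{1}{74 - 6 h}\right) + h\right) = 2 - \left(\frac{1}{74 - 6 h} + 2 h\right) = 2 - \frac{1}{74 - 6 h} - 2 h$)
$O{\left(145 \right)} + V = \frac{-147 - 12 \cdot 145^{2} + 160 \cdot 145}{2 \left(-37 + 3 \cdot 145\right)} + 63891 = \frac{-147 - 252300 + 23200}{2 \left(-37 + 435\right)} + 63891 = \frac{-147 - 252300 + 23200}{2 \cdot 398} + 63891 = \frac{1}{2} \cdot \frac{1}{398} \left(-229247\right) + 63891 = - \frac{229247}{796} + 63891 = \frac{50627989}{796}$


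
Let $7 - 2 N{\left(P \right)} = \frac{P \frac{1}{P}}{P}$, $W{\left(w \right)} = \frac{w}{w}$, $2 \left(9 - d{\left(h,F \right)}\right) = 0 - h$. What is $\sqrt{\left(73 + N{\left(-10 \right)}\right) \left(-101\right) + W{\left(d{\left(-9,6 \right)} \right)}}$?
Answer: $\frac{3 i \sqrt{85895}}{10} \approx 87.924 i$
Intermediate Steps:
$d{\left(h,F \right)} = 9 + \frac{h}{2}$ ($d{\left(h,F \right)} = 9 - \frac{0 - h}{2} = 9 - \frac{\left(-1\right) h}{2} = 9 + \frac{h}{2}$)
$W{\left(w \right)} = 1$
$N{\left(P \right)} = \frac{7}{2} - \frac{1}{2 P}$ ($N{\left(P \right)} = \frac{7}{2} - \frac{\frac{P}{P} \frac{1}{P}}{2} = \frac{7}{2} - \frac{1 \frac{1}{P}}{2} = \frac{7}{2} - \frac{1}{2 P}$)
$\sqrt{\left(73 + N{\left(-10 \right)}\right) \left(-101\right) + W{\left(d{\left(-9,6 \right)} \right)}} = \sqrt{\left(73 + \frac{-1 + 7 \left(-10\right)}{2 \left(-10\right)}\right) \left(-101\right) + 1} = \sqrt{\left(73 + \frac{1}{2} \left(- \frac{1}{10}\right) \left(-1 - 70\right)\right) \left(-101\right) + 1} = \sqrt{\left(73 + \frac{1}{2} \left(- \frac{1}{10}\right) \left(-71\right)\right) \left(-101\right) + 1} = \sqrt{\left(73 + \frac{71}{20}\right) \left(-101\right) + 1} = \sqrt{\frac{1531}{20} \left(-101\right) + 1} = \sqrt{- \frac{154631}{20} + 1} = \sqrt{- \frac{154611}{20}} = \frac{3 i \sqrt{85895}}{10}$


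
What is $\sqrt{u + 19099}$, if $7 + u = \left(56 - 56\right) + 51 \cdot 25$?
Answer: $3 \sqrt{2263} \approx 142.71$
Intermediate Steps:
$u = 1268$ ($u = -7 + \left(\left(56 - 56\right) + 51 \cdot 25\right) = -7 + \left(\left(56 - 56\right) + 1275\right) = -7 + \left(0 + 1275\right) = -7 + 1275 = 1268$)
$\sqrt{u + 19099} = \sqrt{1268 + 19099} = \sqrt{20367} = 3 \sqrt{2263}$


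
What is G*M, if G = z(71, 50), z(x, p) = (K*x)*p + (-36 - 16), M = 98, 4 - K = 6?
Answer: -700896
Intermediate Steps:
K = -2 (K = 4 - 1*6 = 4 - 6 = -2)
z(x, p) = -52 - 2*p*x (z(x, p) = (-2*x)*p + (-36 - 16) = -2*p*x - 52 = -52 - 2*p*x)
G = -7152 (G = -52 - 2*50*71 = -52 - 7100 = -7152)
G*M = -7152*98 = -700896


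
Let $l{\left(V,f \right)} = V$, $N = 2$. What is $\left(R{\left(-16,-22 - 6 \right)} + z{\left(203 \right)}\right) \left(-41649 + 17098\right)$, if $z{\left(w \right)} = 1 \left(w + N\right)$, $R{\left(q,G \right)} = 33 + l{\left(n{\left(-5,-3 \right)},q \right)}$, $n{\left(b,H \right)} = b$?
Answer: $-5720383$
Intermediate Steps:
$R{\left(q,G \right)} = 28$ ($R{\left(q,G \right)} = 33 - 5 = 28$)
$z{\left(w \right)} = 2 + w$ ($z{\left(w \right)} = 1 \left(w + 2\right) = 1 \left(2 + w\right) = 2 + w$)
$\left(R{\left(-16,-22 - 6 \right)} + z{\left(203 \right)}\right) \left(-41649 + 17098\right) = \left(28 + \left(2 + 203\right)\right) \left(-41649 + 17098\right) = \left(28 + 205\right) \left(-24551\right) = 233 \left(-24551\right) = -5720383$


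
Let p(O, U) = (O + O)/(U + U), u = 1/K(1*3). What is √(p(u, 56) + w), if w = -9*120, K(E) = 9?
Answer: I*√7620466/84 ≈ 32.863*I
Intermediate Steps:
u = ⅑ (u = 1/9 = ⅑ ≈ 0.11111)
p(O, U) = O/U (p(O, U) = (2*O)/((2*U)) = (2*O)*(1/(2*U)) = O/U)
w = -1080
√(p(u, 56) + w) = √((⅑)/56 - 1080) = √((⅑)*(1/56) - 1080) = √(1/504 - 1080) = √(-544319/504) = I*√7620466/84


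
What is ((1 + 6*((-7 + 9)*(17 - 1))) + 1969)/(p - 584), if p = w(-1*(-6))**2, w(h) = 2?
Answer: -1081/290 ≈ -3.7276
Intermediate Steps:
p = 4 (p = 2**2 = 4)
((1 + 6*((-7 + 9)*(17 - 1))) + 1969)/(p - 584) = ((1 + 6*((-7 + 9)*(17 - 1))) + 1969)/(4 - 584) = ((1 + 6*(2*16)) + 1969)/(-580) = ((1 + 6*32) + 1969)*(-1/580) = ((1 + 192) + 1969)*(-1/580) = (193 + 1969)*(-1/580) = 2162*(-1/580) = -1081/290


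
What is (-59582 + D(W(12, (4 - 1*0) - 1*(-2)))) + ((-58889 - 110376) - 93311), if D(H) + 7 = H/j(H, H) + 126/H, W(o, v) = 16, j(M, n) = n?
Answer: -2577249/8 ≈ -3.2216e+5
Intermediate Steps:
D(H) = -6 + 126/H (D(H) = -7 + (H/H + 126/H) = -7 + (1 + 126/H) = -6 + 126/H)
(-59582 + D(W(12, (4 - 1*0) - 1*(-2)))) + ((-58889 - 110376) - 93311) = (-59582 + (-6 + 126/16)) + ((-58889 - 110376) - 93311) = (-59582 + (-6 + 126*(1/16))) + (-169265 - 93311) = (-59582 + (-6 + 63/8)) - 262576 = (-59582 + 15/8) - 262576 = -476641/8 - 262576 = -2577249/8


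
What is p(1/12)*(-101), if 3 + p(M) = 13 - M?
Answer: -12019/12 ≈ -1001.6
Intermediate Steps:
p(M) = 10 - M (p(M) = -3 + (13 - M) = 10 - M)
p(1/12)*(-101) = (10 - 1/12)*(-101) = (119/12)*(-101) = -12019/12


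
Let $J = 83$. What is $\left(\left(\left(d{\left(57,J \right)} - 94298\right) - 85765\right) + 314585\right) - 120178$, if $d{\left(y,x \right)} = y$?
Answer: $14401$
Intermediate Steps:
$\left(\left(\left(d{\left(57,J \right)} - 94298\right) - 85765\right) + 314585\right) - 120178 = \left(\left(\left(57 - 94298\right) - 85765\right) + 314585\right) - 120178 = \left(\left(-94241 - 85765\right) + 314585\right) - 120178 = \left(-180006 + 314585\right) - 120178 = 134579 - 120178 = 14401$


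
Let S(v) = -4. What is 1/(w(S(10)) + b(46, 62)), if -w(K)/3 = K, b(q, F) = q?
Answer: 1/58 ≈ 0.017241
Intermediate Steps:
w(K) = -3*K
1/(w(S(10)) + b(46, 62)) = 1/(-3*(-4) + 46) = 1/(12 + 46) = 1/58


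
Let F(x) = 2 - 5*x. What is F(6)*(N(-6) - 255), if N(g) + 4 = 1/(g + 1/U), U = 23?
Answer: 994168/137 ≈ 7256.7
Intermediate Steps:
N(g) = -4 + 1/(1/23 + g) (N(g) = -4 + 1/(g + 1/23) = -4 + 1/(1/23 + g))
F(6)*(N(-6) - 255) = (2 - 5*6)*((19 - 92*(-6))/(1 + 23*(-6)) - 255) = (2 - 30)*((19 + 552)/(1 - 138) - 255) = -28*(571/(-137) - 255) = -28*(-1/137*571 - 255) = -28*(-571/137 - 255) = -28*(-35506/137) = 994168/137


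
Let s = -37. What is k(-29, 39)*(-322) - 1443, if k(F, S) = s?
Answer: 10471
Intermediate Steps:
k(F, S) = -37
k(-29, 39)*(-322) - 1443 = -37*(-322) - 1443 = 11914 - 1443 = 10471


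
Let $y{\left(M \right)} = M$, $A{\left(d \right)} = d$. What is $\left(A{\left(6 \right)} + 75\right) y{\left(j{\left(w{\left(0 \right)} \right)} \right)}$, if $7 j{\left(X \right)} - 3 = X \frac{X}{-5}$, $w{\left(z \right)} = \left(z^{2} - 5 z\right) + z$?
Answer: $\frac{243}{7} \approx 34.714$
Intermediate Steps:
$w{\left(z \right)} = z^{2} - 4 z$
$j{\left(X \right)} = \frac{3}{7} - \frac{X^{2}}{35}$ ($j{\left(X \right)} = \frac{3}{7} + \frac{X \frac{X}{-5}}{7} = \frac{3}{7} + \frac{X X \left(- \frac{1}{5}\right)}{7} = \frac{3}{7} + \frac{X \left(- \frac{X}{5}\right)}{7} = \frac{3}{7} + \frac{\left(- \frac{1}{5}\right) X^{2}}{7} = \frac{3}{7} - \frac{X^{2}}{35}$)
$\left(A{\left(6 \right)} + 75\right) y{\left(j{\left(w{\left(0 \right)} \right)} \right)} = \left(6 + 75\right) \left(\frac{3}{7} - \frac{\left(0 \left(-4 + 0\right)\right)^{2}}{35}\right) = 81 \left(\frac{3}{7} - \frac{\left(0 \left(-4\right)\right)^{2}}{35}\right) = 81 \left(\frac{3}{7} - \frac{0^{2}}{35}\right) = 81 \left(\frac{3}{7} - 0\right) = 81 \left(\frac{3}{7} + 0\right) = 81 \cdot \frac{3}{7} = \frac{243}{7}$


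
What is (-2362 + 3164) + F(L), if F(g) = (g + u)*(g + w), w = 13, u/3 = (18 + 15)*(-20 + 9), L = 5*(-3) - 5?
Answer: 8565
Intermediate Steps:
L = -20 (L = -15 - 5 = -20)
u = -1089 (u = 3*((18 + 15)*(-20 + 9)) = 3*(33*(-11)) = 3*(-363) = -1089)
F(g) = (-1089 + g)*(13 + g) (F(g) = (g - 1089)*(g + 13) = (-1089 + g)*(13 + g))
(-2362 + 3164) + F(L) = (-2362 + 3164) + (-14157 + (-20)² - 1076*(-20)) = 802 + (-14157 + 400 + 21520) = 802 + 7763 = 8565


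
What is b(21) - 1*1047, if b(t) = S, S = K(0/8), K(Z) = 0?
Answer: -1047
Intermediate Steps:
S = 0
b(t) = 0
b(21) - 1*1047 = 0 - 1*1047 = 0 - 1047 = -1047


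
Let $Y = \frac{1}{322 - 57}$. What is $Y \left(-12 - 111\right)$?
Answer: $- \frac{123}{265} \approx -0.46415$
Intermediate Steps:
$Y = \frac{1}{265} \approx 0.0037736$
$Y \left(-12 - 111\right) = \frac{-12 - 111}{265} = \frac{1}{265} \left(-123\right) = - \frac{123}{265}$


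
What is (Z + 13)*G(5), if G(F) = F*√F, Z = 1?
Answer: 70*√5 ≈ 156.52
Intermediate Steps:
G(F) = F^(3/2)
(Z + 13)*G(5) = (1 + 13)*5^(3/2) = 14*(5*√5) = 70*√5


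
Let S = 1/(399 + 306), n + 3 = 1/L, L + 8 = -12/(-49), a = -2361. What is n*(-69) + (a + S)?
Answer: -114934523/53580 ≈ -2145.1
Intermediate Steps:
L = -380/49 (L = -8 - 12/(-49) = -8 - 12*(-1/49) = -8 + 12/49 = -380/49 ≈ -7.7551)
n = -1189/380 (n = -3 + 1/(-380/49) = -3 - 49/380 = -1189/380 ≈ -3.1289)
S = 1/705 ≈ 0.0014184
n*(-69) + (a + S) = -1189/380*(-69) + (-2361 + 1/705) = 82041/380 - 1664504/705 = -114934523/53580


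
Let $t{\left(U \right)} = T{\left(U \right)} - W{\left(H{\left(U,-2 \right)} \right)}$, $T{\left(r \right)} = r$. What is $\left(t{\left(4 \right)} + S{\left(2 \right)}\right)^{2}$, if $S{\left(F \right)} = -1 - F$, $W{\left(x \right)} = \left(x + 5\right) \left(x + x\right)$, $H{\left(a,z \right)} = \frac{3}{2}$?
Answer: $\frac{1369}{4} \approx 342.25$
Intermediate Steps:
$H{\left(a,z \right)} = \frac{3}{2}$ ($H{\left(a,z \right)} = 3 \cdot \frac{1}{2} = \frac{3}{2}$)
$W{\left(x \right)} = 2 x \left(5 + x\right)$ ($W{\left(x \right)} = \left(5 + x\right) 2 x = 2 x \left(5 + x\right)$)
$t{\left(U \right)} = - \frac{39}{2} + U$ ($t{\left(U \right)} = U - 2 \cdot \frac{3}{2} \left(5 + \frac{3}{2}\right) = U - 2 \cdot \frac{3}{2} \cdot \frac{13}{2} = U - \frac{39}{2} = - \frac{39}{2} + U$)
$\left(t{\left(4 \right)} + S{\left(2 \right)}\right)^{2} = \left(\left(- \frac{39}{2} + 4\right) - 3\right)^{2} = \left(- \frac{31}{2} - 3\right)^{2} = \left(- \frac{37}{2}\right)^{2} = \frac{1369}{4}$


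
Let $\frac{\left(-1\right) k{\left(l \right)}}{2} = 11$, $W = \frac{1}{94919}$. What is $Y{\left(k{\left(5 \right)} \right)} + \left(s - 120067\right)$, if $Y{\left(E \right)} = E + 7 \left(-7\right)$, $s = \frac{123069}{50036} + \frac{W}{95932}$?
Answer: $- \frac{6841963547674380707}{56952035387786} \approx -1.2014 \cdot 10^{5}$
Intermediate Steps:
$W = \frac{1}{94919} \approx 1.0535 \cdot 10^{-5}$
$k{\left(l \right)} = -22$ ($k{\left(l \right)} = \left(-2\right) 11 = -22$)
$s = \frac{140079743453761}{56952035387786}$ ($s = \frac{123069}{50036} + \frac{1}{94919 \cdot 95932} = 123069 \cdot \frac{1}{50036} + \frac{1}{94919} \cdot \frac{1}{95932} = \frac{123069}{50036} + \frac{1}{9105769508} = \frac{140079743453761}{56952035387786} \approx 2.4596$)
$Y{\left(E \right)} = -49 + E$ ($Y{\left(E \right)} = E - 49 = -49 + E$)
$Y{\left(k{\left(5 \right)} \right)} + \left(s - 120067\right) = \left(-49 - 22\right) + \left(\frac{140079743453761}{56952035387786} - 120067\right) = -71 + \left(\frac{140079743453761}{56952035387786} - 120067\right) = -71 - \frac{6837919953161847901}{56952035387786} = - \frac{6841963547674380707}{56952035387786}$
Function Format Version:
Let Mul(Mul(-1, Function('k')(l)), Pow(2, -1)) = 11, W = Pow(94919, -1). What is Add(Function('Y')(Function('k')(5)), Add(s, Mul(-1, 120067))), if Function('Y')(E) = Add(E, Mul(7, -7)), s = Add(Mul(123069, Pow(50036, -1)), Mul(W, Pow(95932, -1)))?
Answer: Rational(-6841963547674380707, 56952035387786) ≈ -1.2014e+5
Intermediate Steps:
W = Rational(1, 94919) ≈ 1.0535e-5
Function('k')(l) = -22 (Function('k')(l) = Mul(-2, 11) = -22)
s = Rational(140079743453761, 56952035387786) (s = Add(Mul(123069, Pow(50036, -1)), Mul(Rational(1, 94919), Pow(95932, -1))) = Add(Mul(123069, Rational(1, 50036)), Mul(Rational(1, 94919), Rational(1, 95932))) = Add(Rational(123069, 50036), Rational(1, 9105769508)) = Rational(140079743453761, 56952035387786) ≈ 2.4596)
Function('Y')(E) = Add(-49, E) (Function('Y')(E) = Add(E, -49) = Add(-49, E))
Add(Function('Y')(Function('k')(5)), Add(s, Mul(-1, 120067))) = Add(Add(-49, -22), Add(Rational(140079743453761, 56952035387786), Mul(-1, 120067))) = Add(-71, Add(Rational(140079743453761, 56952035387786), -120067)) = Add(-71, Rational(-6837919953161847901, 56952035387786)) = Rational(-6841963547674380707, 56952035387786)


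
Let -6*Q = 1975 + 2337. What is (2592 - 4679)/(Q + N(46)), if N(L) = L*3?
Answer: 6261/1742 ≈ 3.5941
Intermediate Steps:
N(L) = 3*L
Q = -2156/3 (Q = -(1975 + 2337)/6 = -⅙*4312 = -2156/3 ≈ -718.67)
(2592 - 4679)/(Q + N(46)) = (2592 - 4679)/(-2156/3 + 3*46) = -2087/(-2156/3 + 138) = -2087/(-1742/3) = -2087*(-3/1742) = 6261/1742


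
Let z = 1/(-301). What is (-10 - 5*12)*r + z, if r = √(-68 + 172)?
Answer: -1/301 - 140*√26 ≈ -713.87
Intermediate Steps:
r = 2*√26 (r = √104 = 2*√26 ≈ 10.198)
z = -1/301 ≈ -0.0033223
(-10 - 5*12)*r + z = (-10 - 5*12)*(2*√26) - 1/301 = (-10 - 60)*(2*√26) - 1/301 = -140*√26 - 1/301 = -1/301 - 140*√26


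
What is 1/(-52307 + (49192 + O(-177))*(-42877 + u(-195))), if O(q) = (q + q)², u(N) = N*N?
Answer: -1/846765123 ≈ -1.1810e-9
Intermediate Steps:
u(N) = N²
O(q) = 4*q² (O(q) = (2*q)² = 4*q²)
1/(-52307 + (49192 + O(-177))*(-42877 + u(-195))) = 1/(-52307 + (49192 + 4*(-177)²)*(-42877 + (-195)²)) = 1/(-52307 + (49192 + 4*31329)*(-42877 + 38025)) = 1/(-52307 + (49192 + 125316)*(-4852)) = 1/(-52307 + 174508*(-4852)) = 1/(-52307 - 846712816) = 1/(-846765123) = -1/846765123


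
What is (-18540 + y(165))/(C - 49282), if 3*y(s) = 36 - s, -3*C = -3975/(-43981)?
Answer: 817298923/2167472967 ≈ 0.37707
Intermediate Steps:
C = -1325/43981 (C = -(-1325)/(-43981) = -(-1325)*(-1)/43981 = -⅓*3975/43981 = -1325/43981 ≈ -0.030127)
y(s) = 12 - s/3 (y(s) = (36 - s)/3 = 12 - s/3)
(-18540 + y(165))/(C - 49282) = (-18540 + (12 - ⅓*165))/(-1325/43981 - 49282) = (-18540 + (12 - 55))/(-2167472967/43981) = (-18540 - 43)*(-43981/2167472967) = -18583*(-43981/2167472967) = 817298923/2167472967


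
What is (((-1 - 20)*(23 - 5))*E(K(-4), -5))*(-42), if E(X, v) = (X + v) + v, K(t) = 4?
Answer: -95256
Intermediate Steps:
E(X, v) = X + 2*v
(((-1 - 20)*(23 - 5))*E(K(-4), -5))*(-42) = (((-1 - 20)*(23 - 5))*(4 + 2*(-5)))*(-42) = ((-21*18)*(4 - 10))*(-42) = -378*(-6)*(-42) = 2268*(-42) = -95256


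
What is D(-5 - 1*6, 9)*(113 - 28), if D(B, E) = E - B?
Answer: 1700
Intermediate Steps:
D(-5 - 1*6, 9)*(113 - 28) = (9 - (-5 - 1*6))*(113 - 28) = (9 - (-5 - 6))*85 = (9 - 1*(-11))*85 = (9 + 11)*85 = 20*85 = 1700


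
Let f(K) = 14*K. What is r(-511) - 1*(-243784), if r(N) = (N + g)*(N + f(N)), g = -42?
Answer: 4482529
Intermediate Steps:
r(N) = 15*N*(-42 + N) (r(N) = (N - 42)*(N + 14*N) = (-42 + N)*(15*N) = 15*N*(-42 + N))
r(-511) - 1*(-243784) = 15*(-511)*(-42 - 511) - 1*(-243784) = 15*(-511)*(-553) + 243784 = 4238745 + 243784 = 4482529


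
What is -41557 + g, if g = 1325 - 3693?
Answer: -43925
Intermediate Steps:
g = -2368
-41557 + g = -41557 - 2368 = -43925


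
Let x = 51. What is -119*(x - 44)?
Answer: -833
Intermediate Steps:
-119*(x - 44) = -119*(51 - 44) = -119*7 = -833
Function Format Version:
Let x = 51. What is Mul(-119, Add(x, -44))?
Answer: -833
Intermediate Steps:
Mul(-119, Add(x, -44)) = Mul(-119, Add(51, -44)) = Mul(-119, 7) = -833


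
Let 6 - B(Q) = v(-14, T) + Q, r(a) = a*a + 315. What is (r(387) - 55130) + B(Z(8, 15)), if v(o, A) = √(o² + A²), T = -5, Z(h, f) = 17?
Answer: 94943 - √221 ≈ 94928.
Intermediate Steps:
v(o, A) = √(A² + o²)
r(a) = 315 + a² (r(a) = a² + 315 = 315 + a²)
B(Q) = 6 - Q - √221 (B(Q) = 6 - (√((-5)² + (-14)²) + Q) = 6 - (√(25 + 196) + Q) = 6 - (√221 + Q) = 6 - (Q + √221) = 6 + (-Q - √221) = 6 - Q - √221)
(r(387) - 55130) + B(Z(8, 15)) = ((315 + 387²) - 55130) + (6 - 1*17 - √221) = ((315 + 149769) - 55130) + (6 - 17 - √221) = (150084 - 55130) + (-11 - √221) = 94954 + (-11 - √221) = 94943 - √221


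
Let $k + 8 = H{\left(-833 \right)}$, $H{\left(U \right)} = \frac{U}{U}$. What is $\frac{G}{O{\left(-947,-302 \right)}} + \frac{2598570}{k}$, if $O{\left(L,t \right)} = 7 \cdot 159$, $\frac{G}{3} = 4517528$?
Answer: $- \frac{19029526}{53} \approx -3.5905 \cdot 10^{5}$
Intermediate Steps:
$H{\left(U \right)} = 1$
$G = 13552584$ ($G = 3 \cdot 4517528 = 13552584$)
$O{\left(L,t \right)} = 1113$
$k = -7$ ($k = -8 + 1 = -7$)
$\frac{G}{O{\left(-947,-302 \right)}} + \frac{2598570}{k} = \frac{13552584}{1113} + \frac{2598570}{-7} = 13552584 \cdot \frac{1}{1113} + 2598570 \left(- \frac{1}{7}\right) = \frac{4517528}{371} - \frac{2598570}{7} = - \frac{19029526}{53}$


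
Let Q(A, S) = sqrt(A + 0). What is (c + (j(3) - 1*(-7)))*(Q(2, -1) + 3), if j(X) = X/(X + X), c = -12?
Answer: -27/2 - 9*sqrt(2)/2 ≈ -19.864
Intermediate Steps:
j(X) = 1/2 (j(X) = X/((2*X)) = X*(1/(2*X)) = 1/2)
Q(A, S) = sqrt(A)
(c + (j(3) - 1*(-7)))*(Q(2, -1) + 3) = (-12 + (1/2 - 1*(-7)))*(sqrt(2) + 3) = (-12 + (1/2 + 7))*(3 + sqrt(2)) = (-12 + 15/2)*(3 + sqrt(2)) = -9*(3 + sqrt(2))/2 = -27/2 - 9*sqrt(2)/2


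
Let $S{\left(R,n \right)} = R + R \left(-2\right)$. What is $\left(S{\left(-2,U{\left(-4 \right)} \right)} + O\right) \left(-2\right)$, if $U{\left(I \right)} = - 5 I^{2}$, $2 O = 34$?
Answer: $-38$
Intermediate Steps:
$O = 17$ ($O = \frac{1}{2} \cdot 34 = 17$)
$S{\left(R,n \right)} = - R$ ($S{\left(R,n \right)} = R - 2 R = - R$)
$\left(S{\left(-2,U{\left(-4 \right)} \right)} + O\right) \left(-2\right) = \left(\left(-1\right) \left(-2\right) + 17\right) \left(-2\right) = \left(2 + 17\right) \left(-2\right) = 19 \left(-2\right) = -38$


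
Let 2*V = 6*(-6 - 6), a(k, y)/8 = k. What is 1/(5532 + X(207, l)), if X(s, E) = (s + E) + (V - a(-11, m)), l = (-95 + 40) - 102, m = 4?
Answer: 1/5634 ≈ 0.00017749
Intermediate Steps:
a(k, y) = 8*k
V = -36 (V = (6*(-6 - 6))/2 = (6*(-12))/2 = (1/2)*(-72) = -36)
l = -157 (l = -55 - 102 = -157)
X(s, E) = 52 + E + s (X(s, E) = (s + E) + (-36 - 8*(-11)) = (E + s) + (-36 - 1*(-88)) = (E + s) + (-36 + 88) = (E + s) + 52 = 52 + E + s)
1/(5532 + X(207, l)) = 1/(5532 + (52 - 157 + 207)) = 1/(5532 + 102) = 1/5634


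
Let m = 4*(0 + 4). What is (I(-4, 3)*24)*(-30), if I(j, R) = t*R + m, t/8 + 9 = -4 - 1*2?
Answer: 247680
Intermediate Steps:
t = -120 (t = -72 + 8*(-4 - 1*2) = -72 + 8*(-4 - 2) = -72 + 8*(-6) = -72 - 48 = -120)
m = 16 (m = 4*4 = 16)
I(j, R) = 16 - 120*R (I(j, R) = -120*R + 16 = 16 - 120*R)
(I(-4, 3)*24)*(-30) = ((16 - 120*3)*24)*(-30) = ((16 - 360)*24)*(-30) = -344*24*(-30) = -8256*(-30) = 247680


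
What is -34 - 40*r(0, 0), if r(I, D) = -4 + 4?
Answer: -34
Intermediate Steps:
r(I, D) = 0
-34 - 40*r(0, 0) = -34 - 40*0 = -34 + 0 = -34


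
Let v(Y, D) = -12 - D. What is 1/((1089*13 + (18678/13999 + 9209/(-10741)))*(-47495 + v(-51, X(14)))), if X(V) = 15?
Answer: -150363259/101163139976272940 ≈ -1.4863e-9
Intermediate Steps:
1/((1089*13 + (18678/13999 + 9209/(-10741)))*(-47495 + v(-51, X(14)))) = 1/((1089*13 + (18678/13999 + 9209/(-10741)))*(-47495 + (-12 - 1*15))) = 1/((14157 + (18678*(1/13999) + 9209*(-1/10741)))*(-47495 + (-12 - 15))) = 1/((14157 + (18678/13999 - 9209/10741))*(-47495 - 27)) = 1/((14157 + 71703607/150363259)*(-47522)) = 1/((2128764361270/150363259)*(-47522)) = 1/(-101163139976272940/150363259) = -150363259/101163139976272940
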